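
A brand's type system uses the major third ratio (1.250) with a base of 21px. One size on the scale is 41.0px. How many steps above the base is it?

1.250ⁿ = 41.0 / 21 = 1.9524
n = ln(1.9524) / ln(1.250) = 0.6690 / 0.2231 ≈ 3.00

3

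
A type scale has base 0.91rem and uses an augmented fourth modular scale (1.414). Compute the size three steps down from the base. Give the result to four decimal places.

A modular type scale is a geometric sequence: sizeₙ = base × rⁿ.
0.91 ÷ 1.414³ = 0.91 ÷ 2.82715 ≈ 0.3219

0.3219rem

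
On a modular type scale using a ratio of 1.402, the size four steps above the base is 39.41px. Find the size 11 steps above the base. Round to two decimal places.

419.61px

The gap is 11 − (4) = 7 steps, so the factor is 1.402^7.
39.41 × 1.402⁷ = 39.41 × 10.64722 ≈ 419.607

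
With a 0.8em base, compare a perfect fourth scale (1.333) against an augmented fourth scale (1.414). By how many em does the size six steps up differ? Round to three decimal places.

Perfect fourth: 0.8 × 1.333⁶ = 4.48819em
Augmented fourth: 0.8 × 1.414⁶ = 6.39420em
Difference: 6.39420 − 4.48819 = 1.90601em

1.906em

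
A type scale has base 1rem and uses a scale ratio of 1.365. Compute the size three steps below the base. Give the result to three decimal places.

Each step on a modular scale multiplies by the ratio, so the size n steps from the base is base × ratioⁿ.
1.0 ÷ 1.365³ = 1.0 ÷ 2.54330 ≈ 0.393

0.393rem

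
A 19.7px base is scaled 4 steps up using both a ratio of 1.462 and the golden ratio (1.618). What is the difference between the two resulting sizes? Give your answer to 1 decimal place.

At 1.462: 19.7 × 1.462⁴ = 90.003px
Golden ratio: 19.7 × 1.618⁴ = 135.014px
Difference: 135.014 − 90.003 = 45.011px

45.0px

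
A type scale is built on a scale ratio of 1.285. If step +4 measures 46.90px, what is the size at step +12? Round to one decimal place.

348.7px

46.90 × 1.285⁸ = 46.90 × 7.43404 ≈ 348.657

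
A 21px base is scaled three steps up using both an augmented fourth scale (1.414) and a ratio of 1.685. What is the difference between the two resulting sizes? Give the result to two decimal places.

Augmented fourth: 21.0 × 1.414³ = 59.3701px
At 1.685: 21.0 × 1.685³ = 100.4660px
Difference: 100.4660 − 59.3701 = 41.0959px

41.10px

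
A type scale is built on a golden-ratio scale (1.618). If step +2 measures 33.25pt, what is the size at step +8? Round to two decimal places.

596.57pt

The gap is 8 − (2) = 6 steps, so the factor is 1.618^6.
33.25 × 1.618⁶ = 33.25 × 17.94201 ≈ 596.572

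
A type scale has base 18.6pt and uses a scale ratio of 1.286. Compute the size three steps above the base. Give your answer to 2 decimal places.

39.56pt

A modular type scale is a geometric sequence: sizeₙ = base × rⁿ.
18.6 × 1.286³ = 18.6 × 2.12678 ≈ 39.56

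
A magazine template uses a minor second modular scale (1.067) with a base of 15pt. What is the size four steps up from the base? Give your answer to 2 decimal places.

19.44pt

A modular type scale is a geometric sequence: sizeₙ = base × rⁿ.
15.0 × 1.067⁴ = 15.0 × 1.29616 ≈ 19.44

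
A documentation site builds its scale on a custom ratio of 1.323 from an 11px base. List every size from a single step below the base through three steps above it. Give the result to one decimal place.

Step -1: 11.0 ÷ 1.323 = 8.3
Step 0: 11px
Step 1: 11.0 × 1.323 = 14.6
Step 2: 11.0 × 1.323² = 19.3
Step 3: 11.0 × 1.323³ = 25.5

8.3px, 11.0px, 14.6px, 19.3px, 25.5px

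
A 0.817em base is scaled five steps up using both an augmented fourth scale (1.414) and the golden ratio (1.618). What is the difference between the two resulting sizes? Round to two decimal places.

4.44em

Augmented fourth: 0.817 × 1.414⁵ = 4.6182em
Golden ratio: 0.817 × 1.618⁵ = 9.0597em
Difference: 9.0597 − 4.6182 = 4.4415em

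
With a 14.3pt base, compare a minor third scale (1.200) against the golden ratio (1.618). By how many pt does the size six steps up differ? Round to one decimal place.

213.9pt

Minor third: 14.3 × 1.200⁶ = 42.700pt
Golden ratio: 14.3 × 1.618⁶ = 256.571pt
Difference: 256.571 − 42.700 = 213.871pt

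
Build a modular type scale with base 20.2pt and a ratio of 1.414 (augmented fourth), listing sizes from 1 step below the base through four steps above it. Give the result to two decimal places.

Step -1: 20.2 ÷ 1.414 = 14.29
Step 0: 20.2pt
Step 1: 20.2 × 1.414 = 28.56
Step 2: 20.2 × 1.414² = 40.39
Step 3: 20.2 × 1.414³ = 57.11
Step 4: 20.2 × 1.414⁴ = 80.75

14.29pt, 20.20pt, 28.56pt, 40.39pt, 57.11pt, 80.75pt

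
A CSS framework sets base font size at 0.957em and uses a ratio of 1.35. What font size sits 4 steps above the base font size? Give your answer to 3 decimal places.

Each step on a modular scale multiplies by the ratio, so the size n steps from the base is base × ratioⁿ.
0.957 × 1.35⁴ = 0.957 × 3.32151 ≈ 3.179

3.179em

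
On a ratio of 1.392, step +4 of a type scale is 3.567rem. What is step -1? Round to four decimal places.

Moving from step +4 to step -1 is 5 steps down, so divide by r⁵.
3.567 ÷ 1.392⁵ = 3.567 ÷ 5.22632 ≈ 0.6825

0.6825rem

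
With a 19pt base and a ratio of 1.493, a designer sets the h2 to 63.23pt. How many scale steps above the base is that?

3

1.493ⁿ = 63.23 / 19 = 3.3279
n = ln(3.3279) / ln(1.493) = 1.2023 / 0.4008 ≈ 3.00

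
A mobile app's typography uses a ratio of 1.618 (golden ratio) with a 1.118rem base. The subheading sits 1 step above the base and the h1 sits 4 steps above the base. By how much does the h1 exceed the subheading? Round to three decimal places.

Step 1: 1.118 × 1.618 = 1.80892rem
Step 4: 1.118 × 1.618⁴ = 7.66224rem
Difference: 7.66224 − 1.80892 = 5.85332rem

5.853rem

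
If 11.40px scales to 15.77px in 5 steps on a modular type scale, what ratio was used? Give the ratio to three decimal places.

1.067

r⁵ = 15.77 / 11.40, so r = (15.77/11.40)^(1/5).
r = 1.3833^(1/5) ≈ 1.0671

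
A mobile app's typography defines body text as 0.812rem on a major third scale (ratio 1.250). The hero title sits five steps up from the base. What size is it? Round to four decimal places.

A modular type scale is a geometric sequence: sizeₙ = base × rⁿ.
0.812 × 1.250⁵ = 0.812 × 3.05176 ≈ 2.4780

2.4780rem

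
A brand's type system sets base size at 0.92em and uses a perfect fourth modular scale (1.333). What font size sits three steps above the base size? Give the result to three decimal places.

2.179em

0.92 × 1.333³ = 0.92 × 2.36859 ≈ 2.179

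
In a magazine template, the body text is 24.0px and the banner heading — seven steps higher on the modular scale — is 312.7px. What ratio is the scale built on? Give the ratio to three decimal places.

1.443

The ratio satisfies 24.0 × r⁷ = 312.7, so r = (312.7 / 24.0)^(1/7).
r = 13.0292^(1/7) ≈ 1.4430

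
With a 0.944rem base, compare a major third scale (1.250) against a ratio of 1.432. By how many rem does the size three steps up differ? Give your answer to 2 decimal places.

Major third: 0.944 × 1.250³ = 1.8438rem
At 1.432: 0.944 × 1.432³ = 2.7720rem
Difference: 2.7720 − 1.8438 = 0.9282rem

0.93rem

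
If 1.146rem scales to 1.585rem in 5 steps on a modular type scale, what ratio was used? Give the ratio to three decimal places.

r⁵ = 1.585 / 1.146, so r = (1.585/1.146)^(1/5).
r = 1.3831^(1/5) ≈ 1.0670

1.067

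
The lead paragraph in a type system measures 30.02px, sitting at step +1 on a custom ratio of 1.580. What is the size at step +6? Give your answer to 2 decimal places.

295.59px

The gap is 6 − (1) = 5 steps, so the factor is 1.580^5.
30.02 × 1.580⁵ = 30.02 × 9.84658 ≈ 295.594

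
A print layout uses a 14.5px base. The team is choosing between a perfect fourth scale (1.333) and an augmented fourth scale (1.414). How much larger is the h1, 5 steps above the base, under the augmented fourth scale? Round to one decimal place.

Perfect fourth: 14.5 × 1.333⁵ = 61.027px
Augmented fourth: 14.5 × 1.414⁵ = 81.962px
Difference: 81.962 − 61.027 = 20.935px

20.9px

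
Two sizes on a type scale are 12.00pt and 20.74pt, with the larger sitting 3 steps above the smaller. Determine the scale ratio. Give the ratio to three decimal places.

r³ = 20.74 / 12.00, so r = (20.74/12.00)^(1/3).
r = 1.7283^(1/3) ≈ 1.2001

1.200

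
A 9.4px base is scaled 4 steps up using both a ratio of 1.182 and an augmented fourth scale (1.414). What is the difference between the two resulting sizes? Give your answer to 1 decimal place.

19.2px

At 1.182: 9.4 × 1.182⁴ = 18.348px
Augmented fourth: 9.4 × 1.414⁴ = 37.577px
Difference: 37.577 − 18.348 = 19.229px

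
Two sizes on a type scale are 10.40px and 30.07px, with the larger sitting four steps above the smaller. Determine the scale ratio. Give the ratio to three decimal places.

1.304

r⁴ = 30.07 / 10.40, so r = (30.07/10.40)^(1/4).
r = 2.8913^(1/4) ≈ 1.3040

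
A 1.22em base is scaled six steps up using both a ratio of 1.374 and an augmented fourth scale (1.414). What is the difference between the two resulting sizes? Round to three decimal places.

At 1.374: 1.22 × 1.374⁶ = 8.20881em
Augmented fourth: 1.22 × 1.414⁶ = 9.75116em
Difference: 9.75116 − 8.20881 = 1.54235em

1.542em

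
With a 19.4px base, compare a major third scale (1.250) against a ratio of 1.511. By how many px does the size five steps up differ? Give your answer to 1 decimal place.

93.6px

Major third: 19.4 × 1.250⁵ = 59.204px
At 1.511: 19.4 × 1.511⁵ = 152.800px
Difference: 152.800 − 59.204 = 93.596px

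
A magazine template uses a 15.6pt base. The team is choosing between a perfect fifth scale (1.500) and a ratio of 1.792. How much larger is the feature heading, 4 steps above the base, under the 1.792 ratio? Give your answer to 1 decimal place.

81.9pt

Perfect fifth: 15.6 × 1.500⁴ = 78.975pt
At 1.792: 15.6 × 1.792⁴ = 160.871pt
Difference: 160.871 − 78.975 = 81.896pt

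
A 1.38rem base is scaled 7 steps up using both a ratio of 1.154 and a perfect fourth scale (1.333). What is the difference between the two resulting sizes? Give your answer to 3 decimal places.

At 1.154: 1.38 × 1.154⁷ = 3.76114rem
Perfect fourth: 1.38 × 1.333⁷ = 10.32025rem
Difference: 10.32025 − 3.76114 = 6.55911rem

6.559rem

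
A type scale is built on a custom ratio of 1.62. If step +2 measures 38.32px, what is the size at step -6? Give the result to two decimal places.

0.81px

Moving from step +2 to step -6 is 8 steps down, so divide by r⁸.
38.32 ÷ 1.62⁸ = 38.32 ÷ 47.43732 ≈ 0.808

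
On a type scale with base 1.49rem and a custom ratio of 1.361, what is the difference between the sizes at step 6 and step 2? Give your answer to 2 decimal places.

Step 2: 1.49 × 1.361² = 2.7600rem
Step 6: 1.49 × 1.361⁶ = 9.4697rem
Difference: 9.4697 − 2.7600 = 6.7097rem

6.71rem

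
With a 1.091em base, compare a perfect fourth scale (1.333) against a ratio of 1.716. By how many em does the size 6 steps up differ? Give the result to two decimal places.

21.74em

Perfect fourth: 1.091 × 1.333⁶ = 6.1208em
At 1.716: 1.091 × 1.716⁶ = 27.8566em
Difference: 27.8566 − 6.1208 = 21.7358em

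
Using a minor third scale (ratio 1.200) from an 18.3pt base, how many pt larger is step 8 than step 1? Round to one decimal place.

Step 1: 18.3 × 1.200 = 21.960pt
Step 8: 18.3 × 1.200⁸ = 78.687pt
Difference: 78.687 − 21.960 = 56.727pt

56.7pt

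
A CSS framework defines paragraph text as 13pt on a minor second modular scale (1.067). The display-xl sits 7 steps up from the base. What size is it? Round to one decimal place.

13.0 × 1.067⁷ = 13.0 × 1.57453 ≈ 20.47

20.5pt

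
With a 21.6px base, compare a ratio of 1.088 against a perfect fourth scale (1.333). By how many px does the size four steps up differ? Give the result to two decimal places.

37.93px

At 1.088: 21.6 × 1.088⁴ = 30.2670px
Perfect fourth: 21.6 × 1.333⁴ = 68.1984px
Difference: 68.1984 − 30.2670 = 37.9314px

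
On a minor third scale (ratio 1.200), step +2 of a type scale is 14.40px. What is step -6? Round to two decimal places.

3.35px

The gap is -6 − (2) = -8 steps, so the factor is 1.200^-8.
14.40 ÷ 1.200⁸ = 14.40 ÷ 4.29982 ≈ 3.349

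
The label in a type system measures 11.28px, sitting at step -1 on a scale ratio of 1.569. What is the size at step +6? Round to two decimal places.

264.04px

11.28 × 1.569⁷ = 11.28 × 23.40780 ≈ 264.040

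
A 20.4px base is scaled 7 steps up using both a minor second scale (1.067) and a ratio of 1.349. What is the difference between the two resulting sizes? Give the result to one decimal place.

133.7px

Minor second: 20.4 × 1.067⁷ = 32.120px
At 1.349: 20.4 × 1.349⁷ = 165.849px
Difference: 165.849 − 32.120 = 133.729px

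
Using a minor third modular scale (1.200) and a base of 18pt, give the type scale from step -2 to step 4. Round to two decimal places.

12.50pt, 15.00pt, 18.00pt, 21.60pt, 25.92pt, 31.10pt, 37.32pt

Step -2: 18.0 ÷ 1.200² = 12.50
Step -1: 18.0 ÷ 1.200 = 15.00
Step 0: 18pt
Step 1: 18.0 × 1.200 = 21.60
Step 2: 18.0 × 1.200² = 25.92
Step 3: 18.0 × 1.200³ = 31.10
Step 4: 18.0 × 1.200⁴ = 37.32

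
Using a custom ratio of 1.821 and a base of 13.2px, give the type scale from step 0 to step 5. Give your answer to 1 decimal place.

13.2px, 24.0px, 43.8px, 79.7px, 145.1px, 264.3px

Step 0: 13.2px
Step 1: 13.2 × 1.821 = 24.0
Step 2: 13.2 × 1.821² = 43.8
Step 3: 13.2 × 1.821³ = 79.7
Step 4: 13.2 × 1.821⁴ = 145.1
Step 5: 13.2 × 1.821⁵ = 264.3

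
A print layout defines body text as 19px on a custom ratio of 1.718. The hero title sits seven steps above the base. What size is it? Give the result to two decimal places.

839.30px

Each step on a modular scale multiplies by the ratio, so the size n steps from the base is base × ratioⁿ.
19.0 × 1.718⁷ = 19.0 × 44.17353 ≈ 839.30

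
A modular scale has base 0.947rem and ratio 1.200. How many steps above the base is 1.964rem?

1.200ⁿ = 1.964 / 0.947 = 2.0739
n = ln(2.0739) / ln(1.200) = 0.7294 / 0.1823 ≈ 4.00

4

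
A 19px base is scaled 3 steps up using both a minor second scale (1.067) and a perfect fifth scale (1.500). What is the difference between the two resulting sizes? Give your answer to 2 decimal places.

41.04px

Minor second: 19.0 × 1.067³ = 23.0806px
Perfect fifth: 19.0 × 1.500³ = 64.1250px
Difference: 64.1250 − 23.0806 = 41.0444px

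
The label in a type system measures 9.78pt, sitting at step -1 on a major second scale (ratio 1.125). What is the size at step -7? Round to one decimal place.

The gap is -7 − (-1) = -6 steps, so the factor is 1.125^-6.
9.78 ÷ 1.125⁶ = 9.78 ÷ 2.02729 ≈ 4.824

4.8pt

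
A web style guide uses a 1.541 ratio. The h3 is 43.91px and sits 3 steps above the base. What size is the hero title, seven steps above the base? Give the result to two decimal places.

247.61px

43.91 × 1.541⁴ = 43.91 × 5.63911 ≈ 247.613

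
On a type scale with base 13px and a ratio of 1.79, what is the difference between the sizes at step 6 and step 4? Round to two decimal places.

294.16px

Step 4: 13.0 × 1.79⁴ = 133.4613px
Step 6: 13.0 × 1.79⁶ = 427.6235px
Difference: 427.6235 − 133.4613 = 294.1622px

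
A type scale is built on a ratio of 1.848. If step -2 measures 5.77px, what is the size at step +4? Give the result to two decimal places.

5.77 × 1.848⁶ = 5.77 × 39.83014 ≈ 229.820

229.82px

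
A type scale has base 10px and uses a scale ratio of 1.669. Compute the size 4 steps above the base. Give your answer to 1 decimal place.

77.6px

A modular type scale is a geometric sequence: sizeₙ = base × rⁿ.
10.0 × 1.669⁴ = 10.0 × 7.75935 ≈ 77.59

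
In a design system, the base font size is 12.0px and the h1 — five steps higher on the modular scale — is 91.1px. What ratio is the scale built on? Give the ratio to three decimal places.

The ratio satisfies 12.0 × r⁵ = 91.1, so r = (91.1 / 12.0)^(1/5).
r = 7.5917^(1/5) ≈ 1.4999

1.500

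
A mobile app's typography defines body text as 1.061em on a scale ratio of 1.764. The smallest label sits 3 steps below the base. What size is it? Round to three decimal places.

Every step multiplies by the scale ratio.
1.061 ÷ 1.764³ = 1.061 ÷ 5.48903 ≈ 0.193

0.193em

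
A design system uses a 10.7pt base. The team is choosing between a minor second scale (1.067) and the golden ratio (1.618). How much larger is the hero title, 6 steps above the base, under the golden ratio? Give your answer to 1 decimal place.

176.2pt

Minor second: 10.7 × 1.067⁶ = 15.790pt
Golden ratio: 10.7 × 1.618⁶ = 191.980pt
Difference: 191.980 − 15.790 = 176.190pt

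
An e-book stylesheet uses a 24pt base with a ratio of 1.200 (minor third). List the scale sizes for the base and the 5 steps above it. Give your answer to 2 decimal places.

Step 0: 24pt
Step 1: 24.0 × 1.200 = 28.80
Step 2: 24.0 × 1.200² = 34.56
Step 3: 24.0 × 1.200³ = 41.47
Step 4: 24.0 × 1.200⁴ = 49.77
Step 5: 24.0 × 1.200⁵ = 59.72

24.00pt, 28.80pt, 34.56pt, 41.47pt, 49.77pt, 59.72pt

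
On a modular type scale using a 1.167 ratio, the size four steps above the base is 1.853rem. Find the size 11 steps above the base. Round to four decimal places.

1.853 × 1.167⁷ = 1.853 × 2.94779 ≈ 5.4622

5.4622rem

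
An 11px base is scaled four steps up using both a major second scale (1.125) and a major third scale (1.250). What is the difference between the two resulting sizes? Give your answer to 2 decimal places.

9.24px

Major second: 11.0 × 1.125⁴ = 17.6199px
Major third: 11.0 × 1.250⁴ = 26.8555px
Difference: 26.8555 − 17.6199 = 9.2356px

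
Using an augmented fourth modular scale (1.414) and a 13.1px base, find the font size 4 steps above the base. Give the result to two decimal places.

52.37px

A modular type scale is a geometric sequence: sizeₙ = base × rⁿ.
13.1 × 1.414⁴ = 13.1 × 3.99758 ≈ 52.37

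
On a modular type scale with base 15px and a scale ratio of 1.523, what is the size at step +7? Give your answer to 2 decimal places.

285.10px

15.0 × 1.523⁷ = 15.0 × 19.00638 ≈ 285.10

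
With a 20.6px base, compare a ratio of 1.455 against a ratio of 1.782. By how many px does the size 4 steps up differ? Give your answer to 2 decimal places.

At 1.455: 20.6 × 1.455⁴ = 92.3250px
At 1.782: 20.6 × 1.782⁴ = 207.7294px
Difference: 207.7294 − 92.3250 = 115.4044px

115.40px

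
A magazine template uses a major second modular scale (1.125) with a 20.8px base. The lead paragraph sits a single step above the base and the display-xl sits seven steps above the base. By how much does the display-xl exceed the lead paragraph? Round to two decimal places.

Step 1: 20.8 × 1.125 = 23.4000px
Step 7: 20.8 × 1.125⁷ = 47.4385px
Difference: 47.4385 − 23.4000 = 24.0385px

24.04px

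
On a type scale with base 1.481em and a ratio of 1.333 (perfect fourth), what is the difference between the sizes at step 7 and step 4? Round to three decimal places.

6.400em

Step 4: 1.481 × 1.333⁴ = 4.67601em
Step 7: 1.481 × 1.333⁷ = 11.07557em
Difference: 11.07557 − 4.67601 = 6.39956em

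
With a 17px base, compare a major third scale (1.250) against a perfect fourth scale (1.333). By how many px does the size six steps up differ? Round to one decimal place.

Major third: 17.0 × 1.250⁶ = 64.850px
Perfect fourth: 17.0 × 1.333⁶ = 95.374px
Difference: 95.374 − 64.850 = 30.524px

30.5px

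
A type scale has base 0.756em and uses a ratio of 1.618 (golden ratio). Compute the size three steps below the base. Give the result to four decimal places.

Every step multiplies by the scale ratio.
0.756 ÷ 1.618³ = 0.756 ÷ 4.23580 ≈ 0.1785

0.1785em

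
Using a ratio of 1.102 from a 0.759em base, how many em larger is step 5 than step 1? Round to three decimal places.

Step 1: 0.759 × 1.102 = 0.83642em
Step 5: 0.759 × 1.102⁵ = 1.23353em
Difference: 1.23353 − 0.83642 = 0.39711em

0.397em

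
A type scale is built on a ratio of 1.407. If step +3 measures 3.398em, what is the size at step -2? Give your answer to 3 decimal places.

0.616em

Moving from step +3 to step -2 is 5 steps down, so divide by r⁵.
3.398 ÷ 1.407⁵ = 3.398 ÷ 5.51405 ≈ 0.616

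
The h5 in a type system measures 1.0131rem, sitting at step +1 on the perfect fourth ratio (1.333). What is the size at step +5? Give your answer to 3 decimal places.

3.199rem

The gap is 5 − (1) = 4 steps, so the factor is 1.333^4.
1.0131 × 1.333⁴ = 1.0131 × 3.15733 ≈ 3.199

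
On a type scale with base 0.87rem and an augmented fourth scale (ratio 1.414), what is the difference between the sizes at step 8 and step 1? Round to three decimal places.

12.673rem

Step 1: 0.87 × 1.414 = 1.23018rem
Step 8: 0.87 × 1.414⁸ = 13.90319rem
Difference: 13.90319 − 1.23018 = 12.67301rem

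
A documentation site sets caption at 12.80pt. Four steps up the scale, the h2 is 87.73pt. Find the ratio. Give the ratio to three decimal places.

1.618

The ratio satisfies 12.80 × r⁴ = 87.73, so r = (87.73 / 12.80)^(1/4).
r = 6.8539^(1/4) ≈ 1.6180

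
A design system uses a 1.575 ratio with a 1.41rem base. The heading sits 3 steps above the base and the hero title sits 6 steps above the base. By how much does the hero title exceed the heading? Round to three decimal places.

16.014rem

Step 3: 1.41 × 1.575³ = 5.50885rem
Step 6: 1.41 × 1.575⁶ = 21.52298rem
Difference: 21.52298 − 5.50885 = 16.01413rem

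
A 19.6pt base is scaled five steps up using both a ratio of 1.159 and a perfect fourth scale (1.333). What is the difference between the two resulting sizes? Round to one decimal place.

At 1.159: 19.6 × 1.159⁵ = 40.990pt
Perfect fourth: 19.6 × 1.333⁵ = 82.491pt
Difference: 82.491 − 40.990 = 41.501pt

41.5pt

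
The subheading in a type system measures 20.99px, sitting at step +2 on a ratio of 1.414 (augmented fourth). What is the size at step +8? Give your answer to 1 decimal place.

167.8px

The gap is 8 − (2) = 6 steps, so the factor is 1.414^6.
20.99 × 1.414⁶ = 20.99 × 7.99275 ≈ 167.768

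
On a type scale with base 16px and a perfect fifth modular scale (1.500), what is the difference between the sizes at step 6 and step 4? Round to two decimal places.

101.25px

Step 4: 16.0 × 1.500⁴ = 81.0000px
Step 6: 16.0 × 1.500⁶ = 182.2500px
Difference: 182.2500 − 81.0000 = 101.2500px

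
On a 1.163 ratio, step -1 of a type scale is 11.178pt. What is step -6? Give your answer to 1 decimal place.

11.178 ÷ 1.163⁵ = 11.178 ÷ 2.12764 ≈ 5.254

5.3pt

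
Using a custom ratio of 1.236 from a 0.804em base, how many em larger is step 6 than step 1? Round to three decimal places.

1.873em

Step 1: 0.804 × 1.236 = 0.99374em
Step 6: 0.804 × 1.236⁶ = 2.86660em
Difference: 2.86660 − 0.99374 = 1.87286em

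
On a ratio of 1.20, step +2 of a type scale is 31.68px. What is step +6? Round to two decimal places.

65.69px

Moving from step +2 to step +6 is 4 steps up, so multiply by r⁴.
31.68 × 1.20⁴ = 31.68 × 2.07360 ≈ 65.692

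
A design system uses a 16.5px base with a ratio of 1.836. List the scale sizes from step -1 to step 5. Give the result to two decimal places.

Step -1: 16.5 ÷ 1.836 = 8.99
Step 0: 16.5px
Step 1: 16.5 × 1.836 = 30.29
Step 2: 16.5 × 1.836² = 55.62
Step 3: 16.5 × 1.836³ = 102.12
Step 4: 16.5 × 1.836⁴ = 187.49
Step 5: 16.5 × 1.836⁵ = 344.23

8.99px, 16.50px, 30.29px, 55.62px, 102.12px, 187.49px, 344.23px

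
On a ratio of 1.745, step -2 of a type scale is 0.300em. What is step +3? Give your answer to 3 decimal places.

0.300 × 1.745⁵ = 0.300 × 16.17995 ≈ 4.854

4.854em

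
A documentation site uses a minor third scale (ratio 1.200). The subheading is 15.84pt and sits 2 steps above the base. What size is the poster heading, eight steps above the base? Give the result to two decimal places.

Moving from step +2 to step +8 is 6 steps up, so multiply by r⁶.
15.84 × 1.200⁶ = 15.84 × 2.98598 ≈ 47.298

47.30pt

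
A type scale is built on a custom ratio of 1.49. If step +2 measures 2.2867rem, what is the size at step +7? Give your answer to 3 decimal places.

2.2867 × 1.49⁵ = 2.2867 × 7.34398 ≈ 16.793

16.793rem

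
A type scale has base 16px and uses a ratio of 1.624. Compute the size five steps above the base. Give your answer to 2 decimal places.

180.74px

Each step on a modular scale multiplies by the ratio, so the size n steps from the base is base × ratioⁿ.
16.0 × 1.624⁵ = 16.0 × 11.29614 ≈ 180.74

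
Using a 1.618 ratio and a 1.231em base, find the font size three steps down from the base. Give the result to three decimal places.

0.291em

Every step multiplies by the scale ratio.
1.231 ÷ 1.618³ = 1.231 ÷ 4.23580 ≈ 0.291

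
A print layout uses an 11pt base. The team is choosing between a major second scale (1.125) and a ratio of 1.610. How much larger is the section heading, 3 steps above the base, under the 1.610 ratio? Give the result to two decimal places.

Major second: 11.0 × 1.125³ = 15.6621pt
At 1.610: 11.0 × 1.610³ = 45.9061pt
Difference: 45.9061 − 15.6621 = 30.2440pt

30.24pt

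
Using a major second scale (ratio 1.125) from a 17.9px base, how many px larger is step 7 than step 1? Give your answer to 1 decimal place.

Step 1: 17.9 × 1.125 = 20.137px
Step 7: 17.9 × 1.125⁷ = 40.824px
Difference: 40.824 − 20.137 = 20.687px

20.7px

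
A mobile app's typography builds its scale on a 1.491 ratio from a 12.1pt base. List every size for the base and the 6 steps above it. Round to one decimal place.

Step 0: 12.1pt
Step 1: 12.1 × 1.491 = 18.0
Step 2: 12.1 × 1.491² = 26.9
Step 3: 12.1 × 1.491³ = 40.1
Step 4: 12.1 × 1.491⁴ = 59.8
Step 5: 12.1 × 1.491⁵ = 89.2
Step 6: 12.1 × 1.491⁶ = 132.9

12.1pt, 18.0pt, 26.9pt, 40.1pt, 59.8pt, 89.2pt, 132.9pt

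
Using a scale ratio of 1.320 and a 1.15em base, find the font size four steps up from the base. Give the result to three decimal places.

1.15 × 1.320⁴ = 1.15 × 3.03596 ≈ 3.491

3.491em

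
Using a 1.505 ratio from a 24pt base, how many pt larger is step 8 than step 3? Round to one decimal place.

549.9pt

Step 3: 24.0 × 1.505³ = 81.813pt
Step 8: 24.0 × 1.505⁸ = 631.689pt
Difference: 631.689 − 81.813 = 549.876pt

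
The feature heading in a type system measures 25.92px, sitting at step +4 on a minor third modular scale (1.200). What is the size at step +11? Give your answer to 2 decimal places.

25.92 × 1.200⁷ = 25.92 × 3.58318 ≈ 92.876

92.88px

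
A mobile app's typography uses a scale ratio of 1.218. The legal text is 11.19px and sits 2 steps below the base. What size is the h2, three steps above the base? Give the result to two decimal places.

30.00px

11.19 × 1.218⁵ = 11.19 × 2.68063 ≈ 29.996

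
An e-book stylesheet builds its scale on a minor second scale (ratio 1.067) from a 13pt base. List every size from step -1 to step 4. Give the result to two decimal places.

Step -1: 13.0 ÷ 1.067 = 12.18
Step 0: 13pt
Step 1: 13.0 × 1.067 = 13.87
Step 2: 13.0 × 1.067² = 14.80
Step 3: 13.0 × 1.067³ = 15.79
Step 4: 13.0 × 1.067⁴ = 16.85

12.18pt, 13.00pt, 13.87pt, 14.80pt, 15.79pt, 16.85pt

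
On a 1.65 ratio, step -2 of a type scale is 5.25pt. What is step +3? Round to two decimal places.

64.21pt

Moving from step -2 to step +3 is 5 steps up, so multiply by r⁵.
5.25 × 1.65⁵ = 5.25 × 12.22981 ≈ 64.207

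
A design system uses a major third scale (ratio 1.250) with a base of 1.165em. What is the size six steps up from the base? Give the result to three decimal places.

A modular type scale is a geometric sequence: sizeₙ = base × rⁿ.
1.165 × 1.250⁶ = 1.165 × 3.81470 ≈ 4.444

4.444em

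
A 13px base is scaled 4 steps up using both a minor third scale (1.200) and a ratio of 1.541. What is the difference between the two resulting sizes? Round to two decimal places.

46.35px

Minor third: 13.0 × 1.200⁴ = 26.9568px
At 1.541: 13.0 × 1.541⁴ = 73.3084px
Difference: 73.3084 − 26.9568 = 46.3516px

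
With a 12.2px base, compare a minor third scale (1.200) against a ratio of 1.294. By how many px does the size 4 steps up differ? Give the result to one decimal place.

8.9px

Minor third: 12.2 × 1.200⁴ = 25.298px
At 1.294: 12.2 × 1.294⁴ = 34.206px
Difference: 34.206 − 25.298 = 8.908px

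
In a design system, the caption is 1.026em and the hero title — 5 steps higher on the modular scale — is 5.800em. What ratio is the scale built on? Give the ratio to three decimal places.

1.414

r⁵ = 5.800 / 1.026, so r = (5.800/1.026)^(1/5).
r = 5.6530^(1/5) ≈ 1.4140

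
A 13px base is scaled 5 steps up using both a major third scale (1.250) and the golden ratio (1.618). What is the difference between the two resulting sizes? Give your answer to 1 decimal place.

Major third: 13.0 × 1.250⁵ = 39.673px
Golden ratio: 13.0 × 1.618⁵ = 144.157px
Difference: 144.157 − 39.673 = 104.484px

104.5px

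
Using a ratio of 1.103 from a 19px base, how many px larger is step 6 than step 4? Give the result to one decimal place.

Step 4: 19.0 × 1.103⁴ = 28.123px
Step 6: 19.0 × 1.103⁶ = 34.214px
Difference: 34.214 − 28.123 = 6.091px

6.1px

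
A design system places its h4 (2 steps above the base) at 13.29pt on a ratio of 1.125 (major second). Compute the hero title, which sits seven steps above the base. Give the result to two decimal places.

23.95pt

13.29 × 1.125⁵ = 13.29 × 1.80203 ≈ 23.949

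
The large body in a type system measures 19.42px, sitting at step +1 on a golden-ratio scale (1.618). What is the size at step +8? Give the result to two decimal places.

563.77px

The gap is 8 − (1) = 7 steps, so the factor is 1.618^7.
19.42 × 1.618⁷ = 19.42 × 29.03017 ≈ 563.766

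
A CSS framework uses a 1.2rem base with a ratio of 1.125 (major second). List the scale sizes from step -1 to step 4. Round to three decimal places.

1.067rem, 1.200rem, 1.350rem, 1.519rem, 1.709rem, 1.922rem

Step -1: 1.2 ÷ 1.125 = 1.067
Step 0: 1.2rem
Step 1: 1.2 × 1.125 = 1.350
Step 2: 1.2 × 1.125² = 1.519
Step 3: 1.2 × 1.125³ = 1.709
Step 4: 1.2 × 1.125⁴ = 1.922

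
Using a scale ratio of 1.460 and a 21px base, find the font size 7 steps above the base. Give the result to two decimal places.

296.95px

21.0 × 1.460⁷ = 21.0 × 14.14067 ≈ 296.95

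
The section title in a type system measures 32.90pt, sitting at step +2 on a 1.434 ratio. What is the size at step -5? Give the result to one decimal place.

The gap is -5 − (2) = -7 steps, so the factor is 1.434^-7.
32.90 ÷ 1.434⁷ = 32.90 ÷ 12.46936 ≈ 2.638

2.6pt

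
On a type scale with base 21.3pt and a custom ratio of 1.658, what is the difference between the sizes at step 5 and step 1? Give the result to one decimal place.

231.6pt

Step 1: 21.3 × 1.658 = 35.315pt
Step 5: 21.3 × 1.658⁵ = 266.872pt
Difference: 266.872 − 35.315 = 231.557pt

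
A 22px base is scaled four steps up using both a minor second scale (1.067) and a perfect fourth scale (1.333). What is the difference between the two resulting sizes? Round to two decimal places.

40.95px

Minor second: 22.0 × 1.067⁴ = 28.5155px
Perfect fourth: 22.0 × 1.333⁴ = 69.4614px
Difference: 69.4614 − 28.5155 = 40.9459px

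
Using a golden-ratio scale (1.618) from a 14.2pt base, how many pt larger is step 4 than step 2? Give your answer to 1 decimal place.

Step 2: 14.2 × 1.618² = 37.175pt
Step 4: 14.2 × 1.618⁴ = 97.320pt
Difference: 97.320 − 37.175 = 60.145pt

60.1pt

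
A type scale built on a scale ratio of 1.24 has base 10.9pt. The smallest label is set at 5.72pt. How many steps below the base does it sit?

3

1.24ⁿ = 10.9 / 5.72 = 1.9056
n = ln(1.9056) / ln(1.24) = 0.6448 / 0.2151 ≈ 3.00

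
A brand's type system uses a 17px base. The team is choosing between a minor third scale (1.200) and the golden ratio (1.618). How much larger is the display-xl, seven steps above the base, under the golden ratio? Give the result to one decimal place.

Minor third: 17.0 × 1.200⁷ = 60.914px
Golden ratio: 17.0 × 1.618⁷ = 493.513px
Difference: 493.513 − 60.914 = 432.599px

432.6px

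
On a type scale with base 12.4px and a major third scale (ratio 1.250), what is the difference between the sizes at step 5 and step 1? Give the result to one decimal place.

Step 1: 12.4 × 1.250 = 15.500px
Step 5: 12.4 × 1.250⁵ = 37.842px
Difference: 37.842 − 15.500 = 22.342px

22.3px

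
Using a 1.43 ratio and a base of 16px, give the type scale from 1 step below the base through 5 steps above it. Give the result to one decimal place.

Step -1: 16.0 ÷ 1.43 = 11.2
Step 0: 16px
Step 1: 16.0 × 1.43 = 22.9
Step 2: 16.0 × 1.43² = 32.7
Step 3: 16.0 × 1.43³ = 46.8
Step 4: 16.0 × 1.43⁴ = 66.9
Step 5: 16.0 × 1.43⁵ = 95.7

11.2px, 16.0px, 22.9px, 32.7px, 46.8px, 66.9px, 95.7px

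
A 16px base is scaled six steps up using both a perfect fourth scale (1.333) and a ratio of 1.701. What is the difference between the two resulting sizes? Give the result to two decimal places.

Perfect fourth: 16.0 × 1.333⁶ = 89.7637px
At 1.701: 16.0 × 1.701⁶ = 387.5662px
Difference: 387.5662 − 89.7637 = 297.8025px

297.80px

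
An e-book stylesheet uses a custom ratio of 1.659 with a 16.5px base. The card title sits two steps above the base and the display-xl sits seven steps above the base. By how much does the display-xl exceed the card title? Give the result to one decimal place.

525.3px

Step 2: 16.5 × 1.659² = 45.413px
Step 7: 16.5 × 1.659⁷ = 570.701px
Difference: 570.701 − 45.413 = 525.288px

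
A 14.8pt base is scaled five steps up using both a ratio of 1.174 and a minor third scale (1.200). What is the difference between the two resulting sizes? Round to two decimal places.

At 1.174: 14.8 × 1.174⁵ = 33.0067pt
Minor third: 14.8 × 1.200⁵ = 36.8271pt
Difference: 36.8271 − 33.0067 = 3.8204pt

3.82pt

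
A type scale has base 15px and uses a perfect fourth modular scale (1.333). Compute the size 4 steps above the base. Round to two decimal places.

A modular type scale is a geometric sequence: sizeₙ = base × rⁿ.
15.0 × 1.333⁴ = 15.0 × 3.15733 ≈ 47.36

47.36px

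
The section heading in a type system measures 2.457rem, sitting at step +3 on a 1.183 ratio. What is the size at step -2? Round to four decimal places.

1.0604rem

Moving from step +3 to step -2 is 5 steps down, so divide by r⁵.
2.457 ÷ 1.183⁵ = 2.457 ÷ 2.31699 ≈ 1.0604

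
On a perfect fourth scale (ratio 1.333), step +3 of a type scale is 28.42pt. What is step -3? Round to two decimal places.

5.07pt

28.42 ÷ 1.333⁶ = 28.42 ÷ 5.61023 ≈ 5.066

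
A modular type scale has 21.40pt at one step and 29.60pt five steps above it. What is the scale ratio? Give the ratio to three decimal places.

r⁵ = 29.60 / 21.40, so r = (29.60/21.40)^(1/5).
r = 1.3832^(1/5) ≈ 1.0670

1.067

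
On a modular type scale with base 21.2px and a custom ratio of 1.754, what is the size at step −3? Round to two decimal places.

3.93px

A modular type scale is a geometric sequence: sizeₙ = base × rⁿ.
21.2 ÷ 1.754³ = 21.2 ÷ 5.39621 ≈ 3.93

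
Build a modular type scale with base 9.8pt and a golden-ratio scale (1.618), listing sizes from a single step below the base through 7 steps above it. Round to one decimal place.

6.1pt, 9.8pt, 15.9pt, 25.7pt, 41.5pt, 67.2pt, 108.7pt, 175.8pt, 284.5pt

Step -1: 9.8 ÷ 1.618 = 6.1
Step 0: 9.8pt
Step 1: 9.8 × 1.618 = 15.9
Step 2: 9.8 × 1.618² = 25.7
Step 3: 9.8 × 1.618³ = 41.5
Step 4: 9.8 × 1.618⁴ = 67.2
Step 5: 9.8 × 1.618⁵ = 108.7
Step 6: 9.8 × 1.618⁶ = 175.8
Step 7: 9.8 × 1.618⁷ = 284.5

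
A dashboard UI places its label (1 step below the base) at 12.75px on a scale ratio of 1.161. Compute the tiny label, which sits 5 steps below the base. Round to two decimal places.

Moving from step -1 to step -5 is 4 steps down, so divide by r⁴.
12.75 ÷ 1.161⁴ = 12.75 ÷ 1.81689 ≈ 7.017

7.02px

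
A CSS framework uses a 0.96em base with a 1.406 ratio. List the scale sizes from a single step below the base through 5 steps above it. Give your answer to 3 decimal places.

Step -1: 0.96 ÷ 1.406 = 0.683
Step 0: 0.96em
Step 1: 0.96 × 1.406 = 1.350
Step 2: 0.96 × 1.406² = 1.898
Step 3: 0.96 × 1.406³ = 2.668
Step 4: 0.96 × 1.406⁴ = 3.752
Step 5: 0.96 × 1.406⁵ = 5.275

0.683em, 0.960em, 1.350em, 1.898em, 2.668em, 3.752em, 5.275em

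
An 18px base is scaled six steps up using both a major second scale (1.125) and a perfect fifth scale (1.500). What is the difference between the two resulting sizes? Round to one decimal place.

Major second: 18.0 × 1.125⁶ = 36.491px
Perfect fifth: 18.0 × 1.500⁶ = 205.031px
Difference: 205.031 − 36.491 = 168.540px

168.5px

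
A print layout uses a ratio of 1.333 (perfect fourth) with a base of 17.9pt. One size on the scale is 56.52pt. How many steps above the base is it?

4

1.333ⁿ = 56.52 / 17.9 = 3.1575
n = ln(3.1575) / ln(1.333) = 1.1498 / 0.2874 ≈ 4.00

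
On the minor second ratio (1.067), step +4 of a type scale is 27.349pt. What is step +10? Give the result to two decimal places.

40.36pt

Moving from step +4 to step +10 is 6 steps up, so multiply by r⁶.
27.349 × 1.067⁶ = 27.349 × 1.47566 ≈ 40.358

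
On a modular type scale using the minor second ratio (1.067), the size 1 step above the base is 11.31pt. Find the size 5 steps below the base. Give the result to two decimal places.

7.66pt

The gap is -5 − (1) = -6 steps, so the factor is 1.067^-6.
11.31 ÷ 1.067⁶ = 11.31 ÷ 1.47566 ≈ 7.664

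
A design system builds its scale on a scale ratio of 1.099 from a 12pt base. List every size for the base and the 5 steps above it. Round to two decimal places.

Step 0: 12pt
Step 1: 12.0 × 1.099 = 13.19
Step 2: 12.0 × 1.099² = 14.49
Step 3: 12.0 × 1.099³ = 15.93
Step 4: 12.0 × 1.099⁴ = 17.51
Step 5: 12.0 × 1.099⁵ = 19.24

12.00pt, 13.19pt, 14.49pt, 15.93pt, 17.51pt, 19.24pt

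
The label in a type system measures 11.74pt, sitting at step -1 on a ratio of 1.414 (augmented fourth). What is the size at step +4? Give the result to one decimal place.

66.4pt

11.74 × 1.414⁵ = 11.74 × 5.65258 ≈ 66.361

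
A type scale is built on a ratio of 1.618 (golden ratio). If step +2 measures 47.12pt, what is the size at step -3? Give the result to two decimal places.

4.25pt

The gap is -3 − (2) = -5 steps, so the factor is 1.618^-5.
47.12 ÷ 1.618⁵ = 47.12 ÷ 11.08901 ≈ 4.249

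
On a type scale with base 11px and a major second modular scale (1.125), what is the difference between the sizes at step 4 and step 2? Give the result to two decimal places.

3.70px

Step 2: 11.0 × 1.125² = 13.9219px
Step 4: 11.0 × 1.125⁴ = 17.6199px
Difference: 17.6199 − 13.9219 = 3.6980px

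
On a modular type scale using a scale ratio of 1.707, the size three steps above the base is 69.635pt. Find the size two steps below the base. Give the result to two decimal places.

69.635 ÷ 1.707⁵ = 69.635 ÷ 14.49331 ≈ 4.805

4.80pt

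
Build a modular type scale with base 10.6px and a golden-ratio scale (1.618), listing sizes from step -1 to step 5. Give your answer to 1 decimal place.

6.6px, 10.6px, 17.2px, 27.7px, 44.9px, 72.6px, 117.5px

Step -1: 10.6 ÷ 1.618 = 6.6
Step 0: 10.6px
Step 1: 10.6 × 1.618 = 17.2
Step 2: 10.6 × 1.618² = 27.7
Step 3: 10.6 × 1.618³ = 44.9
Step 4: 10.6 × 1.618⁴ = 72.6
Step 5: 10.6 × 1.618⁵ = 117.5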